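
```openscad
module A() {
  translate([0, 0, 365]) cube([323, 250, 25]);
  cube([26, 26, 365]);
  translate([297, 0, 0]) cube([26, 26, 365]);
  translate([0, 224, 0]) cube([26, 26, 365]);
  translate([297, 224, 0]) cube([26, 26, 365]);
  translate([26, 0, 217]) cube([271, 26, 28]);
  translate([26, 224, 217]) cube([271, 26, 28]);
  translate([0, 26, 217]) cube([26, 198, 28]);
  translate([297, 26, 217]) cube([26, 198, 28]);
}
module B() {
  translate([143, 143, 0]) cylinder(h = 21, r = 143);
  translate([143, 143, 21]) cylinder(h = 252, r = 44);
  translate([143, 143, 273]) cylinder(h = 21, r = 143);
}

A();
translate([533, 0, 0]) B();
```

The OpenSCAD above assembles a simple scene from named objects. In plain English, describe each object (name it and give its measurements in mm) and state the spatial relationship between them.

A is a four-legged stool. The seat is a 323×250×25 mm slab whose top surface is at z = 390 mm; four square legs, each 26×26 mm in cross-section, run from the floor (z = 0) to the underside of the seat, each flush with a corner of the seat. Four stretchers, 26 mm wide and 28 mm tall, connect adjacent legs with their undersides at z = 217 mm, each running between the inner faces of the legs it joins and aligned with the legs' outer faces on the other axis.

B is a spool: two coaxial disc flanges of radius 143 mm and thickness 21 mm, joined by a core cylinder of radius 44 mm and height 252 mm. The lower flange rests on z = 0 and the three cylinders share a vertical axis.

The spool is on the floor beside the stool on its +x side.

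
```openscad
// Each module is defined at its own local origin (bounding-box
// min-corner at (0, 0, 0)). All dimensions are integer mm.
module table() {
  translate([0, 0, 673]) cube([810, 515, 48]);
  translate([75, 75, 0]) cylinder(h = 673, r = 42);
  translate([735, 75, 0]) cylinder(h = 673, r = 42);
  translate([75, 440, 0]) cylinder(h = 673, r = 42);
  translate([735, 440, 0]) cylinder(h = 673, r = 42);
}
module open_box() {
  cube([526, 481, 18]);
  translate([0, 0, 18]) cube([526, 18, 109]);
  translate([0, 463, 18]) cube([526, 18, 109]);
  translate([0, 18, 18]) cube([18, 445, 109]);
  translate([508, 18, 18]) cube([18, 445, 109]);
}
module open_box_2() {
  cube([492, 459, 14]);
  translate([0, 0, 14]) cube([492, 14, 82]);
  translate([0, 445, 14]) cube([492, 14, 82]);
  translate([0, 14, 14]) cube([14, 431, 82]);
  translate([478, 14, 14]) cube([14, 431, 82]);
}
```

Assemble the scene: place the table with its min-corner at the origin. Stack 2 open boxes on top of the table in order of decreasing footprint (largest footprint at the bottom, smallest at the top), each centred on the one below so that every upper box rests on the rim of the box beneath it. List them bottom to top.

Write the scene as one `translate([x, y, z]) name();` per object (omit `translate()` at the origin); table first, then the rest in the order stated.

table();
translate([142, 17, 721]) open_box();
translate([159, 28, 848]) open_box_2();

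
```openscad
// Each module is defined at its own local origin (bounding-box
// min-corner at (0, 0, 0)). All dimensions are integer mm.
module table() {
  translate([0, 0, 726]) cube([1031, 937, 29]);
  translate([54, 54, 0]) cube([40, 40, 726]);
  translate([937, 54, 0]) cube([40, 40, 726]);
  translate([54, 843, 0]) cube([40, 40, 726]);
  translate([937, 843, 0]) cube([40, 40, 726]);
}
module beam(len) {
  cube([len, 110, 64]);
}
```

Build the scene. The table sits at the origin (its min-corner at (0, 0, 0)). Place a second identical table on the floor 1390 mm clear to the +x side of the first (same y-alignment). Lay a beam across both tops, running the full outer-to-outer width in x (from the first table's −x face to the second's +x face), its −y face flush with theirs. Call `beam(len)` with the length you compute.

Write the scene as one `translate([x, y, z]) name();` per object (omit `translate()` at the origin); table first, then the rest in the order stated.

table();
translate([2421, 0, 0]) table();
translate([0, 0, 755]) beam(3452);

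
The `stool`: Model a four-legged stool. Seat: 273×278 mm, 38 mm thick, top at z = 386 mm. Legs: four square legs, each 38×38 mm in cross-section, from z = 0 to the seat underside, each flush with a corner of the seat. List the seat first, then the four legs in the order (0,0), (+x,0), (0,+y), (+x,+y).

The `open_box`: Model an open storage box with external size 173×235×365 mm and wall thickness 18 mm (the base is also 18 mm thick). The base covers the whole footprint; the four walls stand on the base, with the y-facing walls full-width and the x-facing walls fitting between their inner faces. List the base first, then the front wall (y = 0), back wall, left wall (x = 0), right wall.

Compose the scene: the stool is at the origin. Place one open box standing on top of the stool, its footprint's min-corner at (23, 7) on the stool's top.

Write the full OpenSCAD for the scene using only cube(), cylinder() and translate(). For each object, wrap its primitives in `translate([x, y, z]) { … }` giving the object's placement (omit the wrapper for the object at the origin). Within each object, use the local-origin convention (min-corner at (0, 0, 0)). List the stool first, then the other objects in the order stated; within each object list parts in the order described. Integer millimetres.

translate([0, 0, 348]) cube([273, 278, 38]);
cube([38, 38, 348]);
translate([235, 0, 0]) cube([38, 38, 348]);
translate([0, 240, 0]) cube([38, 38, 348]);
translate([235, 240, 0]) cube([38, 38, 348]);
translate([23, 7, 386]) {
  cube([173, 235, 18]);
  translate([0, 0, 18]) cube([173, 18, 347]);
  translate([0, 217, 18]) cube([173, 18, 347]);
  translate([0, 18, 18]) cube([18, 199, 347]);
  translate([155, 18, 18]) cube([18, 199, 347]);
}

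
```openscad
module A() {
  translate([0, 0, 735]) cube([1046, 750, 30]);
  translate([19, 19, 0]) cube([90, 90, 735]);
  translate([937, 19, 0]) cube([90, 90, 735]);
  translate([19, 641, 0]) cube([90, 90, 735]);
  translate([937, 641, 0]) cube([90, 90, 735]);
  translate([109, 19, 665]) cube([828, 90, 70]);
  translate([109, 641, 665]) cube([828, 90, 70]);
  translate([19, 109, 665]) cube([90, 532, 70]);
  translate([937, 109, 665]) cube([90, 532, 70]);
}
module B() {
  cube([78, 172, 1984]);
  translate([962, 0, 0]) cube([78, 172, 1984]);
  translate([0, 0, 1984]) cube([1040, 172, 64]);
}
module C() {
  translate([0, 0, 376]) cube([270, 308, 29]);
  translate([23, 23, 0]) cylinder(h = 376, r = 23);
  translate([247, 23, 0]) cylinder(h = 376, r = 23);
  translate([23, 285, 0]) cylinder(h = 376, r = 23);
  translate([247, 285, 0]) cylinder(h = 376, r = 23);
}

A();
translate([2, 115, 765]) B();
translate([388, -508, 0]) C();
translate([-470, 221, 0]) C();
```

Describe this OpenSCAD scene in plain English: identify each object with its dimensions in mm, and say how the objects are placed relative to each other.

A is a table: top 1046 mm (x) × 750 mm (y), 30 mm thick, upper face at z = 765 mm, on four 90×90 mm square legs, each inset 19 mm from the nearest pair of top edges, running from z = 0 to the bottom of the top. Four apron rails, 90 mm thick and 70 mm tall, run between adjacent legs with their top edges flush with the underside of the top and their outer faces flush with the legs' outer faces.

B is a rectangular door frame: two vertical jambs of 78×172 mm section, 1984 mm tall, with a clear opening 884 mm wide between their inner faces. A header 64 mm tall and 172 mm deep lies on top of the jambs and spans the full outside width.

C is a four-legged stool. The seat is a 270×308×29 mm slab whose top surface is at z = 405 mm; four round legs, each 46 mm in diameter, run from the floor (z = 0) to the underside of the seat, each leg's axis is inset half a diameter from the nearest pair of seat edges (so the leg's bounding box is flush with the corner).

The door frame is on top of the table. Two stools sit around the table at the −y, −x sides.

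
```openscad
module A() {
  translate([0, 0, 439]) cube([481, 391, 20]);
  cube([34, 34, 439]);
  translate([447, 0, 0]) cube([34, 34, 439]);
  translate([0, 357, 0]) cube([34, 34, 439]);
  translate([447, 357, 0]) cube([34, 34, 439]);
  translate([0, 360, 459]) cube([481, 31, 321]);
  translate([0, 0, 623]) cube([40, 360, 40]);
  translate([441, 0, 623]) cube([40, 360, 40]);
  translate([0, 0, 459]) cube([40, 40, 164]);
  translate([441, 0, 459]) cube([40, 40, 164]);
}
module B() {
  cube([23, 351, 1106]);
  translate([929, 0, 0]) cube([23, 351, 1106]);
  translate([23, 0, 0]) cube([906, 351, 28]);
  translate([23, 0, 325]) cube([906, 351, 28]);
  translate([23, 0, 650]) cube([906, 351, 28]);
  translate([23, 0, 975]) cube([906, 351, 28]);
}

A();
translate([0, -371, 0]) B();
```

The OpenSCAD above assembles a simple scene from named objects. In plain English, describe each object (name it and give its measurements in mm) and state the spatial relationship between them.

A is a chair. The seat is a 481×391×20 mm slab with its top at z = 459 mm, on four 34×34 mm corner legs (flush with the seat edges, standing on z = 0). A flat backrest 31 mm thick, 321 mm tall, spans the full seat width and rises from the seat top along its +y edge, rear face flush with the rear of the seat. Two armrests of 40×40 mm section run along each side from the seat's front edge to the front of the backrest, top faces 204 mm above the seat top and outer faces flush with the seat's x-edges; a 40×40 mm post under the front of each armrest stands on the seat at the front corner.

B is a bookshelf 952 mm wide overall, 351 mm deep and 1106 mm tall. The two sides are 23 mm thick vertical panels. 4 horizontal shelves of 28 mm thickness span between the inner faces of the sides; the lowest shelf sits on the floor and shelves are stacked with a clear vertical gap of 297 mm between each pair.

The bookshelf is on the floor beside the chair on its −y side.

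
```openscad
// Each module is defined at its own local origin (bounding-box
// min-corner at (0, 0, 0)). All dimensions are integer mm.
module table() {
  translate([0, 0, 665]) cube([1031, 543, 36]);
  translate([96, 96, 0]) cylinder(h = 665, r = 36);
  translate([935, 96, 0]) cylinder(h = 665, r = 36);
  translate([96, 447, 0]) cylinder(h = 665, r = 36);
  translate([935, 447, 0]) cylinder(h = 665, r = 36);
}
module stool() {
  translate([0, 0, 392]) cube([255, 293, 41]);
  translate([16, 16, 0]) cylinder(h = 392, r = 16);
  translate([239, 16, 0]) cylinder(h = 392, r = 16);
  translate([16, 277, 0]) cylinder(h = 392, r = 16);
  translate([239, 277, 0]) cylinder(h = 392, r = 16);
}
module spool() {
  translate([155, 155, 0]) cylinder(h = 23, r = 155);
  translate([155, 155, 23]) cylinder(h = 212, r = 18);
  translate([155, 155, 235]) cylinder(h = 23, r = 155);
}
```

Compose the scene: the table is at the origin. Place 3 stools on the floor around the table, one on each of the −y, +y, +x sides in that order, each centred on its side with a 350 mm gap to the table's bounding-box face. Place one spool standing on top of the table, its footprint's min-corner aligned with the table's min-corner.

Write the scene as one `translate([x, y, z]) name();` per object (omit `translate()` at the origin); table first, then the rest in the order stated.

table();
translate([388, -643, 0]) stool();
translate([388, 893, 0]) stool();
translate([1381, 125, 0]) stool();
translate([0, 0, 701]) spool();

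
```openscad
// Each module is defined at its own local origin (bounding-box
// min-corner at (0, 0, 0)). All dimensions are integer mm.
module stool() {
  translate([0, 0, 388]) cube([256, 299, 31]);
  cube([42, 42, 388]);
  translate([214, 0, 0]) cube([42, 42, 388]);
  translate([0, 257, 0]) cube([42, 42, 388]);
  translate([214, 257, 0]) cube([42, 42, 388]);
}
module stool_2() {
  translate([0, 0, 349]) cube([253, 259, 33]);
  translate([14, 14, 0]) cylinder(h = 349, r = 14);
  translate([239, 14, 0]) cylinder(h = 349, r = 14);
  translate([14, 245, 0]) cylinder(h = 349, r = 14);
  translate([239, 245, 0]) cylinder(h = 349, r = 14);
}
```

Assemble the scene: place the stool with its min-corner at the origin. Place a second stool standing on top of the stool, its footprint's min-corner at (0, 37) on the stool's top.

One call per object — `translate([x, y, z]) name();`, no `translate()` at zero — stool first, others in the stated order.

stool();
translate([0, 37, 419]) stool_2();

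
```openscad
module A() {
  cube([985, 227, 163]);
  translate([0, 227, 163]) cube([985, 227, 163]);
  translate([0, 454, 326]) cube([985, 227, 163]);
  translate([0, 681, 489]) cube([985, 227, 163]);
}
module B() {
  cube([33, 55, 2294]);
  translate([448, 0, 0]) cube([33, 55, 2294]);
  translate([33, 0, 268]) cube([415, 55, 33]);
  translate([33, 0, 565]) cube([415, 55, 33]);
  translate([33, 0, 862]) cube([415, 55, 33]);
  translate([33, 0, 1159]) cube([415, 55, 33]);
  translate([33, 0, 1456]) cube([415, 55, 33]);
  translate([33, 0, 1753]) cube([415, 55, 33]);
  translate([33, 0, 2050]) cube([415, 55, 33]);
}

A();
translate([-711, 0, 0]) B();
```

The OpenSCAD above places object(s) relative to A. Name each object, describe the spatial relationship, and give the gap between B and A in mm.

The ladder's nearest face is 230 mm from the staircase's −x face.

A is a staircase. B is a ladder. The ladder is on the floor beside the staircase on its −x side. The gap between the ladder and the staircase is 230 mm.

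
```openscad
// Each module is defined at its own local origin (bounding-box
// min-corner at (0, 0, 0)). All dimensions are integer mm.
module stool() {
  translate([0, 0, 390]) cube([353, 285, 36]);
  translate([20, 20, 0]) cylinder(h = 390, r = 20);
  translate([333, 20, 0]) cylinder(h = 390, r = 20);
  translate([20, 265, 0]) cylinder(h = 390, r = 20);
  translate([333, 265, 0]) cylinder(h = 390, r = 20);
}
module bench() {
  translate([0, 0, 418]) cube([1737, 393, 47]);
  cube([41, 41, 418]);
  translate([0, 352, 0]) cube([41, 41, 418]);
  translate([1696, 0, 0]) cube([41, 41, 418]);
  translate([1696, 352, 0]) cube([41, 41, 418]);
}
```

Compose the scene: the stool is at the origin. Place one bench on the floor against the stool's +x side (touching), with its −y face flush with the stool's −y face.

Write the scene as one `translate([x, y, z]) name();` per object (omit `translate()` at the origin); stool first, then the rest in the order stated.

stool();
translate([353, 0, 0]) bench();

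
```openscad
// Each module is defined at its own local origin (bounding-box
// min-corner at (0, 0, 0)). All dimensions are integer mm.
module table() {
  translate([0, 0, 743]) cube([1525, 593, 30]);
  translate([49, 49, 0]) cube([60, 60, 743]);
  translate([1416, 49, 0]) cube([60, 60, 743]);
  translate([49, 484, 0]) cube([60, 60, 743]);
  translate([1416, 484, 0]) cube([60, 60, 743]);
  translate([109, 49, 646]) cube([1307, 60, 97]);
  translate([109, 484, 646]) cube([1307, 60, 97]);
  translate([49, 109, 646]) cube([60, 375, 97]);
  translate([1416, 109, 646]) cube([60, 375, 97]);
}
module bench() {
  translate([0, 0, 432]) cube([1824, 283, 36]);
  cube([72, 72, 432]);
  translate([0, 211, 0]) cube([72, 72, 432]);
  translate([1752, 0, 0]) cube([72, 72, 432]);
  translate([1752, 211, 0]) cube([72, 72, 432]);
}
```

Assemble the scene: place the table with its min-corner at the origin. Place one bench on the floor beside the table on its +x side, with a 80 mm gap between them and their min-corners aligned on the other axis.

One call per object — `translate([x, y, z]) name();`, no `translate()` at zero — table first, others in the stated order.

table();
translate([1605, 0, 0]) bench();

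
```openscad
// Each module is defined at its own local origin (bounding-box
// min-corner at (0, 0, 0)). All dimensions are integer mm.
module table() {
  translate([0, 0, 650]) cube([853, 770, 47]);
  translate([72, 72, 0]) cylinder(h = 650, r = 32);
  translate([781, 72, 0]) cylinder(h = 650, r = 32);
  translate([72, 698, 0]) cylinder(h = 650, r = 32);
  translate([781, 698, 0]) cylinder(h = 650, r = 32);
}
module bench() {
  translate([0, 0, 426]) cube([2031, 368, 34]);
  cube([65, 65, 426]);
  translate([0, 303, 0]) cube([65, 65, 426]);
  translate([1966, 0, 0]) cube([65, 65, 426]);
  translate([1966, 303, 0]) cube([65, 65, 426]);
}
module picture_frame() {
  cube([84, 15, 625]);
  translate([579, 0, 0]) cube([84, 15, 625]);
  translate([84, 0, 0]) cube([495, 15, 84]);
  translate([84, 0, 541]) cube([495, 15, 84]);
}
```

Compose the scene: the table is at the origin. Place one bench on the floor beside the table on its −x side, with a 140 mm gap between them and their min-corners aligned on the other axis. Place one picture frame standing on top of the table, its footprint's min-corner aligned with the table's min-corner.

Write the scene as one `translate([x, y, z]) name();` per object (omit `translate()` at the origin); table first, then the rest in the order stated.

table();
translate([-2171, 0, 0]) bench();
translate([0, 0, 697]) picture_frame();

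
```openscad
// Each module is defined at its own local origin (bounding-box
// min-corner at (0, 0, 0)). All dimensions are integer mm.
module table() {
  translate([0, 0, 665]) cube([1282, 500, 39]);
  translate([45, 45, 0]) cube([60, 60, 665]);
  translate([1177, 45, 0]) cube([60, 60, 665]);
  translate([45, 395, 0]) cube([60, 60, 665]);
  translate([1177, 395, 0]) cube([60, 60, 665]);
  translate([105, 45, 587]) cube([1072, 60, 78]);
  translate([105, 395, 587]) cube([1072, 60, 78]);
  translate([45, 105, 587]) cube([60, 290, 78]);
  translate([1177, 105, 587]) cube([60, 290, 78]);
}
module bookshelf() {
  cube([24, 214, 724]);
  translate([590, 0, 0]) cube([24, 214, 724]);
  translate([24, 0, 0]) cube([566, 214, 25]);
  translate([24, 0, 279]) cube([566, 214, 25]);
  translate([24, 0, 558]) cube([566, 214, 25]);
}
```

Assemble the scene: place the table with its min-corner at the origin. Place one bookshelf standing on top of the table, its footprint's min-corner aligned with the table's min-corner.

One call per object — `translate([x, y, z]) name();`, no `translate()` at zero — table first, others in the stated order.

table();
translate([0, 0, 704]) bookshelf();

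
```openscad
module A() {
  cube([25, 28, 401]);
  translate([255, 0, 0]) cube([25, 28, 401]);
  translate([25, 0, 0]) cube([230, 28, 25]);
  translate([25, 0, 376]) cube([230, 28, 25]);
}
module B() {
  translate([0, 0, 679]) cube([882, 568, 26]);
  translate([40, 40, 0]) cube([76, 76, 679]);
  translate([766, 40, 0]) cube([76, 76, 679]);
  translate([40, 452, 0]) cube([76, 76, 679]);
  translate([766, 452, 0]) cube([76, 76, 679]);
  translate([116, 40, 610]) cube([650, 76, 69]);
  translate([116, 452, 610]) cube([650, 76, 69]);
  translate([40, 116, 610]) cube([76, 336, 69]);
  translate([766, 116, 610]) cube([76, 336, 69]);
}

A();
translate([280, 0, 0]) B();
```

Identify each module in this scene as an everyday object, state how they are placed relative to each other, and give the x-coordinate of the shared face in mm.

The picture frame's +x face and the table's −x face are both at x = 280 mm.

A is a picture frame. B is a table. The table is against the picture frame's +x side, with their −y faces flush. The x-coordinate of the shared face is 280 mm.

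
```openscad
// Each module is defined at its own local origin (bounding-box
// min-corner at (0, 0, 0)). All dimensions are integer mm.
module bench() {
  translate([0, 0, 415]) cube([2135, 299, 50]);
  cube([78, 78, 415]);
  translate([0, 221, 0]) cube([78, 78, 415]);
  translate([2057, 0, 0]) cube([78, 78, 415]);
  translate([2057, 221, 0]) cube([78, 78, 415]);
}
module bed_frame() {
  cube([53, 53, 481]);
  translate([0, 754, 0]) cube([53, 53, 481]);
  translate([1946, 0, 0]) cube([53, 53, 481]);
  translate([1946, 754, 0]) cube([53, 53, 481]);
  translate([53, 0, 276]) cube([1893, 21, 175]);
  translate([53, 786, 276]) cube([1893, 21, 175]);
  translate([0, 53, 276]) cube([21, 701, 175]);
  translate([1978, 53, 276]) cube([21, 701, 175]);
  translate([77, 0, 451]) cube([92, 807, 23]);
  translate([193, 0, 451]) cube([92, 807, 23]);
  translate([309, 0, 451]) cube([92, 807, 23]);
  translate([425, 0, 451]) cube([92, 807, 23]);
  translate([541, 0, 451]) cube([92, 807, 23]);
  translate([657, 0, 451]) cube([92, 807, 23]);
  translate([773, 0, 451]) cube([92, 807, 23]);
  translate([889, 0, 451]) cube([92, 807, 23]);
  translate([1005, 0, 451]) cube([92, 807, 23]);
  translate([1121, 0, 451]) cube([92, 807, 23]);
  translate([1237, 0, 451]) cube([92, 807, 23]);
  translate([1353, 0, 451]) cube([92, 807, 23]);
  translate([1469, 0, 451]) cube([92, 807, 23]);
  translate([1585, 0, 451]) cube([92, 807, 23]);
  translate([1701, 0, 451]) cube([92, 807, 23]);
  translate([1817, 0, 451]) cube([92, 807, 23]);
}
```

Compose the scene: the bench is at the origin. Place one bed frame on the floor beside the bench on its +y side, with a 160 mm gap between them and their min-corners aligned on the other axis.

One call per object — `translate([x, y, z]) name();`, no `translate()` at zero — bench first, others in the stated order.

bench();
translate([0, 459, 0]) bed_frame();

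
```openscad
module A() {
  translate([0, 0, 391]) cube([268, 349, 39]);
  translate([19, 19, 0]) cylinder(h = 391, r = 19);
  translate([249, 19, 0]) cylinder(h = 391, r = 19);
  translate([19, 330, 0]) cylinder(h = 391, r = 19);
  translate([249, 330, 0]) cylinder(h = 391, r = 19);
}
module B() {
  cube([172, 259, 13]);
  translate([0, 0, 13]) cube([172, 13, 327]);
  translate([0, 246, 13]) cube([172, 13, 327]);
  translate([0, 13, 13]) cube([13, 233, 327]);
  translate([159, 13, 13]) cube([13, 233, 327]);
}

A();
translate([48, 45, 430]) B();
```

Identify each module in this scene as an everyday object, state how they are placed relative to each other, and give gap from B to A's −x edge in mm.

A is a stool. B is an open box. The open box is on top of the stool, centred. The gap from the open box to the stool's −x edge is 48 mm.

The open box's min-x is at 48; the stool's min-x is 0; gap = 48 mm.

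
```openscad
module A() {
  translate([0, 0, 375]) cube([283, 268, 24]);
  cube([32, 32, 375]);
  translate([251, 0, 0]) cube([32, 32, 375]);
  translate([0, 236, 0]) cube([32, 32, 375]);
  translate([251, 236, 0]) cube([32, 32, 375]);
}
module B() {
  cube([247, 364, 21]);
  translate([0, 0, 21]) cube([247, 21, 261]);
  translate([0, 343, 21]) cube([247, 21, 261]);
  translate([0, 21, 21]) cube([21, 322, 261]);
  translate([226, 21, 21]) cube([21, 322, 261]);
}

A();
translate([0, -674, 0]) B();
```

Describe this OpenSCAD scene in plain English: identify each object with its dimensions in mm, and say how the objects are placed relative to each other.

A is a simple wooden stool: a rectangular seat 283 mm (x) by 268 mm (y), 24 mm thick, top face at z = 399 mm, on four square legs, each 32×32 mm in cross-section. The legs rest on z = 0, each flush with a corner of the seat.

B is an open storage box with external size 247×364×282 mm and wall thickness 21 mm (the base is also 21 mm thick). The base covers the whole footprint; the four walls stand on the base, with the y-facing walls full-width and the x-facing walls fitting between their inner faces.

The open box is on the floor beside the stool on its −y side.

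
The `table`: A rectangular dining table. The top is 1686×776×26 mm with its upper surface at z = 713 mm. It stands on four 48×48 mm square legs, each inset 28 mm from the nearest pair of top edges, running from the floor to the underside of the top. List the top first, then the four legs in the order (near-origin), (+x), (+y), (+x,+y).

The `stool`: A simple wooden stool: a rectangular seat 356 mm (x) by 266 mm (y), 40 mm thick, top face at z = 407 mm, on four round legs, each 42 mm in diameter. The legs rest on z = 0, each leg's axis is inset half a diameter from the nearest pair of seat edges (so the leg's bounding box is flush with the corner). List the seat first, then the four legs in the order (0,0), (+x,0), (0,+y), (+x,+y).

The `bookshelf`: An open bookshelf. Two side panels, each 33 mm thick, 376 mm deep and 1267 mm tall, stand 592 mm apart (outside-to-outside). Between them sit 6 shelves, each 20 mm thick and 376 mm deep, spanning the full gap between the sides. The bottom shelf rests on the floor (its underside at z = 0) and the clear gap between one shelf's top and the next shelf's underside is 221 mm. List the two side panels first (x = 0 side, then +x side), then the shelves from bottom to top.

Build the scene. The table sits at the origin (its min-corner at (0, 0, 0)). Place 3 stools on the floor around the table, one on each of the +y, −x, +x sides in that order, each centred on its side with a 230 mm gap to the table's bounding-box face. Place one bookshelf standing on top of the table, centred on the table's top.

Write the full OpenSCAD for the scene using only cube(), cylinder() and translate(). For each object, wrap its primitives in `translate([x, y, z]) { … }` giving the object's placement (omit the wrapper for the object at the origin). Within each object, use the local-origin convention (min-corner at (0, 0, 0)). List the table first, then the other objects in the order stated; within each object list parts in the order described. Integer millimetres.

translate([0, 0, 687]) cube([1686, 776, 26]);
translate([28, 28, 0]) cube([48, 48, 687]);
translate([1610, 28, 0]) cube([48, 48, 687]);
translate([28, 700, 0]) cube([48, 48, 687]);
translate([1610, 700, 0]) cube([48, 48, 687]);
translate([665, 1006, 0]) {
  translate([0, 0, 367]) cube([356, 266, 40]);
  translate([21, 21, 0]) cylinder(h = 367, r = 21);
  translate([335, 21, 0]) cylinder(h = 367, r = 21);
  translate([21, 245, 0]) cylinder(h = 367, r = 21);
  translate([335, 245, 0]) cylinder(h = 367, r = 21);
}
translate([-586, 255, 0]) {
  translate([0, 0, 367]) cube([356, 266, 40]);
  translate([21, 21, 0]) cylinder(h = 367, r = 21);
  translate([335, 21, 0]) cylinder(h = 367, r = 21);
  translate([21, 245, 0]) cylinder(h = 367, r = 21);
  translate([335, 245, 0]) cylinder(h = 367, r = 21);
}
translate([1916, 255, 0]) {
  translate([0, 0, 367]) cube([356, 266, 40]);
  translate([21, 21, 0]) cylinder(h = 367, r = 21);
  translate([335, 21, 0]) cylinder(h = 367, r = 21);
  translate([21, 245, 0]) cylinder(h = 367, r = 21);
  translate([335, 245, 0]) cylinder(h = 367, r = 21);
}
translate([547, 200, 713]) {
  cube([33, 376, 1267]);
  translate([559, 0, 0]) cube([33, 376, 1267]);
  translate([33, 0, 0]) cube([526, 376, 20]);
  translate([33, 0, 241]) cube([526, 376, 20]);
  translate([33, 0, 482]) cube([526, 376, 20]);
  translate([33, 0, 723]) cube([526, 376, 20]);
  translate([33, 0, 964]) cube([526, 376, 20]);
  translate([33, 0, 1205]) cube([526, 376, 20]);
}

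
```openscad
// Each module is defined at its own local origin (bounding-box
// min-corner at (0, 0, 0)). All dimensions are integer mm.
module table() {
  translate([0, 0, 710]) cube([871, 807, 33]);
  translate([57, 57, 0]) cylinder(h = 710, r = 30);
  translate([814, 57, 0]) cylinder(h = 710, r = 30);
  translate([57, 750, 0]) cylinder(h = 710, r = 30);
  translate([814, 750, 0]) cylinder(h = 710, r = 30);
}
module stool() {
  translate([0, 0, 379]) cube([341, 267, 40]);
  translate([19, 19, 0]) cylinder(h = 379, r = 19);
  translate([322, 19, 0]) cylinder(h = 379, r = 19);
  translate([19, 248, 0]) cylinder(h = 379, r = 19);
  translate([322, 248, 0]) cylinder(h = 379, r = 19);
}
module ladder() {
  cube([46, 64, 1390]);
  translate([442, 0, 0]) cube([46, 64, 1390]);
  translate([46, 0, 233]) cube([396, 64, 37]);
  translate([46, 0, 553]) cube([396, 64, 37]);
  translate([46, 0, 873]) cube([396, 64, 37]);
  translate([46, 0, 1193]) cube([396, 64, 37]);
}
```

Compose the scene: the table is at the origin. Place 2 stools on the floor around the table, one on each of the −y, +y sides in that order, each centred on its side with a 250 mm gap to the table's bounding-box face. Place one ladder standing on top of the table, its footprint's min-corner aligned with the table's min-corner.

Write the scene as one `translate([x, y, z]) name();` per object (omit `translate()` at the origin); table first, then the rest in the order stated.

table();
translate([265, -517, 0]) stool();
translate([265, 1057, 0]) stool();
translate([0, 0, 743]) ladder();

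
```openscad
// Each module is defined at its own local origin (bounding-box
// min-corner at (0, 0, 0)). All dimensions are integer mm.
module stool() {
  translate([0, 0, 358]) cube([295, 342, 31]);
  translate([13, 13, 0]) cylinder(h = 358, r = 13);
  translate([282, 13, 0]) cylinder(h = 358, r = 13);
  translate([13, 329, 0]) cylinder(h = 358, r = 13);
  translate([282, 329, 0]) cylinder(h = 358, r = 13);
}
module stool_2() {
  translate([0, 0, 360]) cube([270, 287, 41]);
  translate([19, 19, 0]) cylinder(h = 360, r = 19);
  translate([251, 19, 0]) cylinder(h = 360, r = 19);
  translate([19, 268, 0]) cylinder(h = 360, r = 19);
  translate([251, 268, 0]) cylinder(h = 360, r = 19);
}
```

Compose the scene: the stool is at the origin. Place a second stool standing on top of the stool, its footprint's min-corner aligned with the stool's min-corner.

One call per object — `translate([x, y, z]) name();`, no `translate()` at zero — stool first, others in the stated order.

stool();
translate([0, 0, 389]) stool_2();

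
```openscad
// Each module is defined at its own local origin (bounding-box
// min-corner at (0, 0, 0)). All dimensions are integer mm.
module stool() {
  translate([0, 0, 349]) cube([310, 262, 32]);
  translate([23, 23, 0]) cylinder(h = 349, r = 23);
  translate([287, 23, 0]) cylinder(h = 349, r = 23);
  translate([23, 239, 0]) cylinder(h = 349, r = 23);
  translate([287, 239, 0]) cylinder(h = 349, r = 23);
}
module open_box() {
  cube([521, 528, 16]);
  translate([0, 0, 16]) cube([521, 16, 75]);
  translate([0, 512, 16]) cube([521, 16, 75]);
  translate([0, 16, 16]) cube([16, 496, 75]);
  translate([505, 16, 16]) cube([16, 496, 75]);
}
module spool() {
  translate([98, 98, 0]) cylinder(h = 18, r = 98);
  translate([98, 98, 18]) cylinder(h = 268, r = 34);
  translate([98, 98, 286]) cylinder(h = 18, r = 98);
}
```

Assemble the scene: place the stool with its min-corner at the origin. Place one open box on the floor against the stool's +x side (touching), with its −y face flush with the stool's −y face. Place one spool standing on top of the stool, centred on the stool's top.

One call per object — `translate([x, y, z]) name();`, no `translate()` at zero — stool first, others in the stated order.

stool();
translate([310, 0, 0]) open_box();
translate([57, 33, 381]) spool();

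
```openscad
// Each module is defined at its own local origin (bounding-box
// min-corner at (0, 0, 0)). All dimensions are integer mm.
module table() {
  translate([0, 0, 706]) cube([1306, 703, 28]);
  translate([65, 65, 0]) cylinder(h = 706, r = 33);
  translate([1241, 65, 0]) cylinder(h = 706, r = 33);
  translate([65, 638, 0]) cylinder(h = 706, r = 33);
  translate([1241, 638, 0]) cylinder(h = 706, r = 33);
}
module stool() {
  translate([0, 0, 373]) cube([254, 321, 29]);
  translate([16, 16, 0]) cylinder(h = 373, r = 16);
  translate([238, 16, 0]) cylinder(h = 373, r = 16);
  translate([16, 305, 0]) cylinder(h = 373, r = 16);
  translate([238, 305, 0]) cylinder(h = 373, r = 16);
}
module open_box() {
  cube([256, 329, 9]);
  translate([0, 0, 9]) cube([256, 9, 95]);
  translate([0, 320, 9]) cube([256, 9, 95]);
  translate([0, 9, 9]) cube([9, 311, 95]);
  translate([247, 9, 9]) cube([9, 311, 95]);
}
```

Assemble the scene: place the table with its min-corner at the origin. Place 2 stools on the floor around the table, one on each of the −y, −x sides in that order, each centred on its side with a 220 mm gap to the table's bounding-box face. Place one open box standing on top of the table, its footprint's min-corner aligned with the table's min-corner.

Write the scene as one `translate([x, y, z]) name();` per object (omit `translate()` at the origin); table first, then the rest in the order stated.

table();
translate([526, -541, 0]) stool();
translate([-474, 191, 0]) stool();
translate([0, 0, 734]) open_box();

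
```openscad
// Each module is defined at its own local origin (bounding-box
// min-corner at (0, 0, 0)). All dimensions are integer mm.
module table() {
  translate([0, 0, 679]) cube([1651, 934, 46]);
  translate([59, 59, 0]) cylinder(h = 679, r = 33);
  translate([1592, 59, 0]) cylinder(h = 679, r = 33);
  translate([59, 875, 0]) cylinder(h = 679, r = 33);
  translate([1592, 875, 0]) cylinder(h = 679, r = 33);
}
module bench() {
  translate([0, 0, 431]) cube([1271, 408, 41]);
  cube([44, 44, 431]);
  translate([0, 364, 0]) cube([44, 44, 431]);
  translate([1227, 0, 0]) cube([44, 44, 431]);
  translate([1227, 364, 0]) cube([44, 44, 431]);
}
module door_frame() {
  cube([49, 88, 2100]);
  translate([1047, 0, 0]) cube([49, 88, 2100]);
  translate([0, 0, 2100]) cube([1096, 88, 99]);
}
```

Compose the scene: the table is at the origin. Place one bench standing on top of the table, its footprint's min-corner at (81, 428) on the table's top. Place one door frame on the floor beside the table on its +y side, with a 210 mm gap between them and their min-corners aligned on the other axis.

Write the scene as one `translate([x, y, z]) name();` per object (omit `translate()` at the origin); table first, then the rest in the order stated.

table();
translate([81, 428, 725]) bench();
translate([0, 1144, 0]) door_frame();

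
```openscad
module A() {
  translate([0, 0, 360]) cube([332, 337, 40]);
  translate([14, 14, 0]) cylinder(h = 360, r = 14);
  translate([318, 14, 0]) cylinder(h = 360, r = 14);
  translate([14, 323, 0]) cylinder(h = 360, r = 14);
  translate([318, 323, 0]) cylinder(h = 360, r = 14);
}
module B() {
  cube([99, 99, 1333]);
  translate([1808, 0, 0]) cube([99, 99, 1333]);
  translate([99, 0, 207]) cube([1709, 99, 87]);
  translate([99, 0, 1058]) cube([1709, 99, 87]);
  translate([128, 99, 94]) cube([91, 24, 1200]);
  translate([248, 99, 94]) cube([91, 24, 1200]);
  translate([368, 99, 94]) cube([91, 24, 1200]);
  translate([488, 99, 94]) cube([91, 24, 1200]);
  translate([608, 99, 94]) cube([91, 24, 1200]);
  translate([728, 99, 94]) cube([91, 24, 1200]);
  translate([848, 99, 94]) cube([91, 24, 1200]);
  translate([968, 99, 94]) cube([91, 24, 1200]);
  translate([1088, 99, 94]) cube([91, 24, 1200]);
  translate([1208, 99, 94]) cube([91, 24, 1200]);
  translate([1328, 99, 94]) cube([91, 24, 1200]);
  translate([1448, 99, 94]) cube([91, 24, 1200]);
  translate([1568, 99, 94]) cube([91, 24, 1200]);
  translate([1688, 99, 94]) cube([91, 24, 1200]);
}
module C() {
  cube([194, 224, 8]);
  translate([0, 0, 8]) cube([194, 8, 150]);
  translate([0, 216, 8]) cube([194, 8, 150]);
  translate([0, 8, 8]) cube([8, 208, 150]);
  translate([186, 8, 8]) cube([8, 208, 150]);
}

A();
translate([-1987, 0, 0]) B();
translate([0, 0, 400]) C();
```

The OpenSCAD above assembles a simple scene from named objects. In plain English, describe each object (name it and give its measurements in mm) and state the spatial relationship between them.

A is a four-legged stool. The seat is a 332×337×40 mm slab whose top surface is at z = 400 mm; four round legs, each 28 mm in diameter, run from the floor (z = 0) to the underside of the seat, each leg's axis is inset half a diameter from the nearest pair of seat edges (so the leg's bounding box is flush with the corner).

B is a fence section. Two 99×99 mm posts, 1333 mm tall, stand on the floor with a clear span of 1709 mm between their inner faces. Two horizontal rails of 99×87 mm section span the gap between the posts with their undersides at z = 207 mm and z = 1058 mm, flush with the posts' −y face. 14 pickets, each 91 mm wide, 24 mm thick and 1200 mm tall, are fixed to the +y face of the rails with their bottoms at z = 94 mm, evenly spaced across the span with equal gaps (rounded down to the nearest mm) at the −x end and between each pair — any rounding remainder accumulates at the +x end.

C is an open-topped rectangular box: outside dimensions 194×224×158 mm, with a uniform wall and base thickness of 8 mm. The base is a full 194×224 slab on the floor; four walls sit on top of the base. The front and back walls (the −y and +y sides) span the full width; the two side walls fit between them.

The fence section is on the floor beside the stool on its −x side. The open box is on top of the stool.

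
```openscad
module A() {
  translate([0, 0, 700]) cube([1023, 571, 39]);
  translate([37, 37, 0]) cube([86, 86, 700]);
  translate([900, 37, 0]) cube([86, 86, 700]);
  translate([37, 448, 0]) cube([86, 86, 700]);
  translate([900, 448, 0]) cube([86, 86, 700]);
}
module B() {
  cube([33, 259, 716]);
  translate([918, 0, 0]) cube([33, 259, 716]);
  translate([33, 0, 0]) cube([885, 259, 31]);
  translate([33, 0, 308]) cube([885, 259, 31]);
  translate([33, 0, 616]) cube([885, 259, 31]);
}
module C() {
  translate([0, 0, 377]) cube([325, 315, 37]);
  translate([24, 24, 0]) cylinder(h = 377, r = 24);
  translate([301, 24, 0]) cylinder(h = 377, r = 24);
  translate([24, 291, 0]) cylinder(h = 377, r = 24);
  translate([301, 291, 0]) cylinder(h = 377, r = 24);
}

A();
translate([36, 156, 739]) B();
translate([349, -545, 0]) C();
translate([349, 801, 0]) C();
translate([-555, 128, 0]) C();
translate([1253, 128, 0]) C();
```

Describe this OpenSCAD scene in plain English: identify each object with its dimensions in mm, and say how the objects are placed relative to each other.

A is a table with a 1023×571 mm rectangular top, 39 mm thick, top surface at z = 739 mm, supported by four 86×86 mm square legs, each inset 37 mm from the nearest pair of top edges, running from the floor.

B is a bookshelf 951 mm wide overall, 259 mm deep and 716 mm tall. The two sides are 33 mm thick vertical panels. 3 horizontal shelves of 31 mm thickness span between the inner faces of the sides; the lowest shelf sits on the floor and shelves are stacked with a clear vertical gap of 277 mm between each pair.

C is a four-legged stool. The seat is a 325×315×37 mm slab whose top surface is at z = 414 mm; four round legs, each 48 mm in diameter, run from the floor (z = 0) to the underside of the seat, each leg's axis is inset half a diameter from the nearest pair of seat edges (so the leg's bounding box is flush with the corner).

The bookshelf is on top of the table, centred. Four stools sit around the table at the −y, +y, −x, +x sides.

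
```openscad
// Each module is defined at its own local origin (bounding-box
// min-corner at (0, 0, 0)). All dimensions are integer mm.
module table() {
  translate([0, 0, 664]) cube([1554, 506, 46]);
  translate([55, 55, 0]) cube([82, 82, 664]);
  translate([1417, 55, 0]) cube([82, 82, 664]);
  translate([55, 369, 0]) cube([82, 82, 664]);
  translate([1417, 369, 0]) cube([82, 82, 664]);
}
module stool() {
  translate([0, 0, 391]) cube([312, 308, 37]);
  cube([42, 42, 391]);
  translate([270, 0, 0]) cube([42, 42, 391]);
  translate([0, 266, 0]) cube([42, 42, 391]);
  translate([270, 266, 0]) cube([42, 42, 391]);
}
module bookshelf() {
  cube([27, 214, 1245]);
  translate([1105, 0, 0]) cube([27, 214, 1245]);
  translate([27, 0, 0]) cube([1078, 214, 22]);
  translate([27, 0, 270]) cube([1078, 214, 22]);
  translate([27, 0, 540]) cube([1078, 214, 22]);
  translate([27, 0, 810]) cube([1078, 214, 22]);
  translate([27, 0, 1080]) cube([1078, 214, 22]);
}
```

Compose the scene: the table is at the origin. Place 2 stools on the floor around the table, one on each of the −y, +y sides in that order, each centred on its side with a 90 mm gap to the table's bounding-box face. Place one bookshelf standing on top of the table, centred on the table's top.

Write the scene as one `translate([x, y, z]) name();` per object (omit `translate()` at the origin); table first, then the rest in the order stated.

table();
translate([621, -398, 0]) stool();
translate([621, 596, 0]) stool();
translate([211, 146, 710]) bookshelf();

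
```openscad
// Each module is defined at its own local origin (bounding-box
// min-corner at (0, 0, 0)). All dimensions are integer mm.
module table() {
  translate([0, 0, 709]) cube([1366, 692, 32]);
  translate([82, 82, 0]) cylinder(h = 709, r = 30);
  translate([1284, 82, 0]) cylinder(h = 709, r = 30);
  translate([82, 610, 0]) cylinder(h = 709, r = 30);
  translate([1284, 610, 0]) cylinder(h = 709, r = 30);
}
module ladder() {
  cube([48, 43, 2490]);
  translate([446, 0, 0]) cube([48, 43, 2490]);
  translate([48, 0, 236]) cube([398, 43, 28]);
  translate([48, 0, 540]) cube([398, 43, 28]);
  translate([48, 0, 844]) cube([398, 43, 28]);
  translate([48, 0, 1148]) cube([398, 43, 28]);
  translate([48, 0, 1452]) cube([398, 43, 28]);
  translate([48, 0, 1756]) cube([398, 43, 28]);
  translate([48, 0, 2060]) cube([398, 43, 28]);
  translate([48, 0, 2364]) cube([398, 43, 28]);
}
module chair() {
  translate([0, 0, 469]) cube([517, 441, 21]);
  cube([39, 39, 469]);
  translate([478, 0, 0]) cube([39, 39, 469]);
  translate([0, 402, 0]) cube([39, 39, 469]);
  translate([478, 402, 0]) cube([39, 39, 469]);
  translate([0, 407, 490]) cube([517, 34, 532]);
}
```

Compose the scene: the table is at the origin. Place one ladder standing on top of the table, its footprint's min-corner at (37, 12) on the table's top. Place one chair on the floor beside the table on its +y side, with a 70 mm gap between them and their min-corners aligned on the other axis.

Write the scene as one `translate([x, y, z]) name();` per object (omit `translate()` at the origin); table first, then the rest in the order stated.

table();
translate([37, 12, 741]) ladder();
translate([0, 762, 0]) chair();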